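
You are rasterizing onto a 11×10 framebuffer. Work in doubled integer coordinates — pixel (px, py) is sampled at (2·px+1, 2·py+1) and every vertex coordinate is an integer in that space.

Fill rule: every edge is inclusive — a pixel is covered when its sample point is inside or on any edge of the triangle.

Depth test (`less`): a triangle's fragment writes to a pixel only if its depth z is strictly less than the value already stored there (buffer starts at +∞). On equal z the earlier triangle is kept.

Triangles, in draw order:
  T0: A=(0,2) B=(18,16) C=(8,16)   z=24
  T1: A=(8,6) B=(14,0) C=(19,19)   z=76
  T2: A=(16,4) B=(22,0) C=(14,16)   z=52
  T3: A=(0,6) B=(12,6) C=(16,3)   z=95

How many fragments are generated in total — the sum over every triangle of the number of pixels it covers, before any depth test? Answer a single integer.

T0:
  2·area = 140
  edge (0, 2)→(18, 16): d=(18,14) inclusive
  edge (18, 16)→(8, 16): d=(-10,0) inclusive
  edge (8, 16)→(0, 2): d=(-8,-14) inclusive
    (0,1)@(1, 3): e=[4,130,6] → X
    (1,1)@(3, 3): e=[-24,130,34] → .
    (0,2)@(1, 5): e=[40,110,-10] → .
    (1,2)@(3, 5): e=[12,110,18] → X
    (2,2)@(5, 5): e=[-16,110,46] → .
    (1,3)@(3, 7): e=[48,90,2] → X
    (2,3)@(5, 7): e=[20,90,30] → X
    (3,3)@(7, 7): e=[-8,90,58] → .
    (1,4)@(3, 9): e=[84,70,-14] → .
    (2,4)@(5, 9): e=[56,70,14] → X
    (3,4)@(7, 9): e=[28,70,42] → X
    (4,4)@(9, 9): e=[0,70,70] → X  [on edge]
  covered (18 px):
    . . . . . . . . . . .
    X . . . . . . . . . .
    . X . . . . . . . . .
    . X X . . . . . . . .
    . . X X X . . . . . .
    . . . X X X . . . . .
    . . . X X X X . . . .
    . . . . X X X X . . .
    . . . . . . . . . . .
    . . . . . . . . . . .
T1:
  2·area = 144
  edge (8, 6)→(14, 0): d=(6,-6) inclusive
  edge (14, 0)→(19, 19): d=(5,19) inclusive
  edge (19, 19)→(8, 6): d=(-11,-13) inclusive
    (6,0)@(13, 1): e=[0,24,120] → X  [on edge]
    (7,0)@(15, 1): e=[12,-14,146] → .
    (5,1)@(11, 3): e=[0,72,72] → X  [on edge]
    (7,1)@(15, 3): e=[24,-4,124] → .
    (4,2)@(9, 5): e=[0,120,24] → X  [on edge]
    (7,2)@(15, 5): e=[36,6,102] → X
    (8,2)@(17, 5): e=[48,-32,128] → .
    (3,3)@(7, 7): e=[0,168,-24] → .  [on edge]
    (4,3)@(9, 7): e=[12,130,2] → X
    (8,3)@(17, 7): e=[60,-22,106] → .
    (2,4)@(5, 9): e=[0,216,-72] → .  [on edge]
    (4,4)@(9, 9): e=[24,140,-20] → .
    (1,5)@(3, 11): e=[0,264,-120] → .  [on edge]
    (0,6)@(1, 13): e=[0,312,-168] → .  [on edge]
    (9,9)@(19, 19): e=[144,0,0] → X  [on edge]
  covered (20 px):
    . . . . . . X . . . .
    . . . . . X X . . . .
    . . . . X X X X . . .
    . . . . X X X X . . .
    . . . . . X X X . . .
    . . . . . . X X . . .
    . . . . . . . X X . .
    . . . . . . . . X . .
    . . . . . . . . . . .
    . . . . . . . . . X .
T2:
  2·area = 64
  edge (16, 4)→(22, 0): d=(6,-4) inclusive
  edge (22, 0)→(14, 16): d=(-8,16) inclusive
  edge (14, 16)→(16, 4): d=(2,-12) inclusive
    (10,0)@(21, 1): e=[2,8,54] → X
    (9,1)@(19, 3): e=[6,24,34] → X
    (10,1)@(21, 3): e=[14,-8,58] → .
    (8,2)@(17, 5): e=[10,40,14] → X
    (10,2)@(21, 5): e=[26,-24,62] → .
    (8,3)@(17, 7): e=[22,24,18] → X
    (9,3)@(19, 7): e=[30,-8,42] → .
    (8,4)@(17, 9): e=[34,8,22] → X
    (9,4)@(19, 9): e=[42,-24,46] → .
    (7,5)@(15, 11): e=[38,24,2] → X
    (8,5)@(17, 11): e=[46,-8,26] → .
    (7,6)@(15, 13): e=[50,8,6] → X
  covered (8 px):
    . . . . . . . . . . X
    . . . . . . . . . X .
    . . . . . . . . X X .
    . . . . . . . . X . .
    . . . . . . . . X . .
    . . . . . . . X . . .
    . . . . . . . X . . .
    . . . . . . . . . . .
    . . . . . . . . . . .
    . . . . . . . . . . .
T3:
  2·area = 36  (B↔C swapped to make it positive)
  edge (0, 6)→(16, 3): d=(16,-3) inclusive
  edge (16, 3)→(12, 6): d=(-4,3) inclusive
  edge (12, 6)→(0, 6): d=(-12,0) inclusive
    (3,2)@(7, 5): e=[5,19,12] → X
    (4,2)@(9, 5): e=[11,13,12] → X
    (5,2)@(11, 5): e=[17,7,12] → X
    (6,2)@(13, 5): e=[23,1,12] → X
    (7,2)@(15, 5): e=[29,-5,12] → .
    (3,3)@(7, 7): e=[37,11,-12] → .
    (4,3)@(9, 7): e=[43,5,-12] → .
    (5,3)@(11, 7): e=[49,-1,-12] → .
    (6,3)@(13, 7): e=[55,-7,-12] → .
  covered (4 px):
    . . . . . . . . . . .
    . . . . . . . . . . .
    . . . X X X X . . . .
    . . . . . . . . . . .
    . . . . . . . . . . .
    . . . . . . . . . . .
    . . . . . . . . . . .
    . . . . . . . . . . .
    . . . . . . . . . . .
    . . . . . . . . . . .

Result: 50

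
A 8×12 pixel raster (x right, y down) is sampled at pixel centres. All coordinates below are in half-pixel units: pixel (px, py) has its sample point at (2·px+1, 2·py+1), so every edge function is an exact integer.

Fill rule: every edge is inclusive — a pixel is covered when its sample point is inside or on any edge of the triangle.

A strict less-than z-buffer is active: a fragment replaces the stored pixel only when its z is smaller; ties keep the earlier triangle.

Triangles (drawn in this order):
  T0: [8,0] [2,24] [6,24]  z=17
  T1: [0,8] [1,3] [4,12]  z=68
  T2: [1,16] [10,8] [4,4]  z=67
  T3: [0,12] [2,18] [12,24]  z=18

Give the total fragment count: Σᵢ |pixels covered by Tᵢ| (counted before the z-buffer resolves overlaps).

T0:
  2·area = 96  (B↔C swapped to make it positive)
  edge (8, 0)→(6, 24): d=(-2,24) inclusive
  edge (6, 24)→(2, 24): d=(-4,0) inclusive
  edge (2, 24)→(8, 0): d=(6,-24) inclusive
    (3,2)@(7, 5): e=[14,76,6] → █
    (4,2)@(9, 5): e=[-34,76,54] → ·
    (3,3)@(7, 7): e=[10,68,18] → █
    (4,3)@(9, 7): e=[-38,68,66] → ·
    (3,4)@(7, 9): e=[6,60,30] → █
    (4,4)@(9, 9): e=[-42,60,78] → ·
    (3,5)@(7, 11): e=[2,52,42] → █
    (4,5)@(9, 11): e=[-46,52,90] → ·
    (2,6)@(5, 13): e=[46,44,6] → █
    (3,6)@(7, 13): e=[-2,44,54] → ·
    (2,7)@(5, 15): e=[42,36,18] → █
    (3,7)@(7, 15): e=[-6,36,66] → ·
  covered (12 px):
    · · · · · · · ·
    · · · · · · · ·
    · · · █ · · · ·
    · · · █ · · · ·
    · · · █ · · · ·
    · · · █ · · · ·
    · · █ · · · · ·
    · · █ · · · · ·
    · · █ · · · · ·
    · · █ · · · · ·
    · █ █ · · · · ·
    · █ █ · · · · ·
T1:
  2·area = 24
  edge (0, 8)→(1, 3): d=(1,-5) inclusive
  edge (1, 3)→(4, 12): d=(3,9) inclusive
  edge (4, 12)→(0, 8): d=(-4,-4) inclusive
    (0,1)@(1, 3): e=[0,0,24] → █  [on edge]
    (1,1)@(3, 3): e=[10,-18,32] → ·
    (0,2)@(1, 5): e=[2,6,16] → █
    (1,2)@(3, 5): e=[12,-12,24] → ·
    (0,3)@(1, 7): e=[4,12,8] → █
    (1,3)@(3, 7): e=[14,-6,16] → ·
    (0,4)@(1, 9): e=[6,18,0] → █  [on edge]
    (1,4)@(3, 9): e=[16,0,8] → █  [on edge]
    (2,4)@(5, 9): e=[26,-18,16] → ·
    (0,5)@(1, 11): e=[8,24,-8] → ·
    (1,5)@(3, 11): e=[18,6,0] → █  [on edge]
    (2,5)@(5, 11): e=[28,-12,8] → ·
    (2,6)@(5, 13): e=[30,-6,0] → ·  [on edge]
    (2,7)@(5, 15): e=[32,0,-8] → ·  [on edge]
    (3,7)@(7, 15): e=[42,-18,0] → ·  [on edge]
    (4,8)@(9, 17): e=[54,-30,0] → ·  [on edge]
    (5,9)@(11, 19): e=[66,-42,0] → ·  [on edge]
    (3,10)@(7, 21): e=[48,0,-24] → ·  [on edge]
    (6,10)@(13, 21): e=[78,-54,0] → ·  [on edge]
    (7,11)@(15, 23): e=[90,-66,0] → ·  [on edge]
  covered (6 px):
    · · · · · · · ·
    █ · · · · · · ·
    █ · · · · · · ·
    █ · · · · · · ·
    █ █ · · · · · ·
    · █ · · · · · ·
    · · · · · · · ·
    · · · · · · · ·
    · · · · · · · ·
    · · · · · · · ·
    · · · · · · · ·
    · · · · · · · ·
T2:
  2·area = 84  (B↔C swapped to make it positive)
  edge (1, 16)→(4, 4): d=(3,-12) inclusive
  edge (4, 4)→(10, 8): d=(6,4) inclusive
  edge (10, 8)→(1, 16): d=(-9,8) inclusive
    (2,2)@(5, 5): e=[15,2,67] → █
    (3,2)@(7, 5): e=[39,-6,51] → ·
    (2,3)@(5, 7): e=[21,14,49] → █
    (3,3)@(7, 7): e=[45,6,33] → █
    (4,3)@(9, 7): e=[69,-2,17] → ·
    (1,4)@(3, 9): e=[3,34,47] → █
    (4,4)@(9, 9): e=[75,10,-1] → ·
    (1,5)@(3, 11): e=[9,46,29] → █
    (3,5)@(7, 11): e=[57,30,-3] → ·
    (1,6)@(3, 13): e=[15,58,11] → █
    (2,6)@(5, 13): e=[39,50,-5] → ·
    (1,7)@(3, 15): e=[21,70,-7] → ·
  covered (9 px):
    · · · · · · · ·
    · · · · · · · ·
    · · █ · · · · ·
    · · █ █ · · · ·
    · █ █ █ · · · ·
    · █ █ · · · · ·
    · █ · · · · · ·
    · · · · · · · ·
    · · · · · · · ·
    · · · · · · · ·
    · · · · · · · ·
    · · · · · · · ·
T3:
  2·area = 48  (B↔C swapped to make it positive)
  edge (0, 12)→(12, 24): d=(12,12) inclusive
  edge (12, 24)→(2, 18): d=(-10,-6) inclusive
  edge (2, 18)→(0, 12): d=(-2,-6) inclusive
    (0,6)@(1, 13): e=[0,44,4] → █  [on edge]
    (1,6)@(3, 13): e=[-24,56,16] → ·
    (0,7)@(1, 15): e=[24,24,0] → █  [on edge]
    (1,7)@(3, 15): e=[0,36,12] → █  [on edge]
    (2,7)@(5, 15): e=[-24,48,24] → ·
    (0,8)@(1, 17): e=[48,4,-4] → ·
    (1,8)@(3, 17): e=[24,16,8] → █
    (2,8)@(5, 17): e=[0,28,20] → █  [on edge]
    (3,8)@(7, 17): e=[-24,40,32] → ·
    (1,9)@(3, 19): e=[48,-4,4] → ·
    (2,9)@(5, 19): e=[24,8,16] → █
    (3,9)@(7, 19): e=[0,20,28] → █  [on edge]
    (1,10)@(3, 21): e=[72,-24,0] → ·  [on edge]
    (3,10)@(7, 21): e=[24,0,24] → █  [on edge]
    (4,10)@(9, 21): e=[0,12,36] → █  [on edge]
    (5,11)@(11, 23): e=[0,4,44] → █  [on edge]
  covered (10 px):
    · · · · · · · ·
    · · · · · · · ·
    · · · · · · · ·
    · · · · · · · ·
    · · · · · · · ·
    · · · · · · · ·
    █ · · · · · · ·
    █ █ · · · · · ·
    · █ █ · · · · ·
    · · █ █ · · · ·
    · · · █ █ · · ·
    · · · · · █ · ·

Answer: 37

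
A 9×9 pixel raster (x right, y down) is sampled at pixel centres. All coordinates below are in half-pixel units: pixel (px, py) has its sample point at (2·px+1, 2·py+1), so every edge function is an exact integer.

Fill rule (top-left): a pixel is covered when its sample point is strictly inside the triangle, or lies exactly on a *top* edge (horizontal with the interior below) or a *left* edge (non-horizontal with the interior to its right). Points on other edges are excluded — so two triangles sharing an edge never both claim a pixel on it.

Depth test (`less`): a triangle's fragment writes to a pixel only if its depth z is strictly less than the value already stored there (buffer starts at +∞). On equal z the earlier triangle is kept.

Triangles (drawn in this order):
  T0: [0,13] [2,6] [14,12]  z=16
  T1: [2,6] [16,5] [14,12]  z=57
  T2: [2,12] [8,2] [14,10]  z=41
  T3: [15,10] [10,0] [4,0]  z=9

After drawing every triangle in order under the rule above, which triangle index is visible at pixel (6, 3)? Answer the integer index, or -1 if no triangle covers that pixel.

T0:
  2·area = 96
  edge (0, 13)→(2, 6): d=(2,-7) top-left  bias=+0
  edge (2, 6)→(14, 12): d=(12,6) right/bottom  bias=-1
  edge (14, 12)→(0, 13): d=(-14,1) right/bottom  bias=-1
    (1,3)@(3, 7): e=[9,6,81] → █
    (2,3)@(5, 7): e=[23,-6,79] → ·
    (1,4)@(3, 9): e=[13,30,53] → █
    (2,4)@(5, 9): e=[27,18,51] → █
    (3,4)@(7, 9): e=[41,6,49] → █
    (4,4)@(9, 9): e=[55,-6,47] → ·
    (0,5)@(1, 11): e=[3,66,27] → █
    (4,5)@(9, 11): e=[59,18,19] → █
    (5,5)@(11, 11): e=[73,6,17] → █
    (6,5)@(13, 11): e=[87,-6,15] → ·
    (0,6)@(1, 13): e=[7,90,-1] → ·
    (1,6)@(3, 13): e=[21,78,-3] → ·
  covered (10 px):
    · · · · · · · · ·
    · · · · · · · · ·
    · · · · · · · · ·
    · █ · · · · · · ·
    · █ █ █ · · · · ·
    █ █ █ █ █ █ · · ·
    · · · · · · · · ·
    · · · · · · · · ·
    · · · · · · · · ·
T1:
  2·area = 96
  edge (2, 6)→(16, 5): d=(14,-1) top-left  bias=+0
  edge (16, 5)→(14, 12): d=(-2,7) right/bottom  bias=-1
  edge (14, 12)→(2, 6): d=(-12,-6) top-left  bias=+0
    (2,3)@(5, 7): e=[17,73,6] → █
    (3,3)@(7, 7): e=[19,59,18] → █
    (4,3)@(9, 7): e=[21,45,30] → █
    (5,3)@(11, 7): e=[23,31,42] → █
    (6,3)@(13, 7): e=[25,17,54] → █
    (7,3)@(15, 7): e=[27,3,66] → █
    (8,3)@(17, 7): e=[29,-11,78] → ·
    (2,4)@(5, 9): e=[45,69,-18] → ·
    (3,4)@(7, 9): e=[47,55,-6] → ·
    (4,4)@(9, 9): e=[49,41,6] → █
    (7,4)@(15, 9): e=[55,-1,42] → ·
    (4,5)@(9, 11): e=[77,37,-18] → ·
  covered (10 px):
    · · · · · · · · ·
    · · · · · · · · ·
    · · · · · · · · ·
    · · █ █ █ █ █ █ ·
    · · · · █ █ █ · ·
    · · · · · · █ · ·
    · · · · · · · · ·
    · · · · · · · · ·
    · · · · · · · · ·
T2:
  2·area = 108
  edge (2, 12)→(8, 2): d=(6,-10) top-left  bias=+0
  edge (8, 2)→(14, 10): d=(6,8) right/bottom  bias=-1
  edge (14, 10)→(2, 12): d=(-12,2) right/bottom  bias=-1
    (3,2)@(7, 5): e=[8,26,74] → █
    (4,2)@(9, 5): e=[28,10,70] → █
    (5,2)@(11, 5): e=[48,-6,66] → ·
    (2,3)@(5, 7): e=[0,54,54] → █  [on edge]
    (5,3)@(11, 7): e=[60,6,42] → █
    (6,3)@(13, 7): e=[80,-10,38] → ·
    (2,4)@(5, 9): e=[12,66,30] → █
    (6,4)@(13, 9): e=[92,2,14] → █
    (7,4)@(15, 9): e=[112,-14,10] → ·
    (1,5)@(3, 11): e=[4,94,10] → █
    (4,5)@(9, 11): e=[64,46,-2] → ·
    (5,5)@(11, 11): e=[84,30,-6] → ·
  covered (14 px):
    · · · · · · · · ·
    · · · · · · · · ·
    · · · █ █ · · · ·
    · · █ █ █ █ · · ·
    · · █ █ █ █ █ · ·
    · █ █ █ · · · · ·
    · · · · · · · · ·
    · · · · · · · · ·
    · · · · · · · · ·
T3:
  2·area = 60  (B↔C swapped to make it positive)
  edge (15, 10)→(4, 0): d=(-11,-10) top-left  bias=+0
  edge (4, 0)→(10, 0): d=(6,0) top-left  bias=+0
  edge (10, 0)→(15, 10): d=(5,10) right/bottom  bias=-1
    (3,0)@(7, 1): e=[19,6,35] → █
    (4,0)@(9, 1): e=[39,6,15] → █
    (5,0)@(11, 1): e=[59,6,-5] → ·
    (3,1)@(7, 3): e=[-3,18,45] → ·
    (4,1)@(9, 3): e=[17,18,25] → █
    (5,1)@(11, 3): e=[37,18,5] → █
    (6,1)@(13, 3): e=[57,18,-15] → ·
    (4,2)@(9, 5): e=[-5,30,35] → ·
    (5,2)@(11, 5): e=[15,30,15] → █
    (6,2)@(13, 5): e=[35,30,-5] → ·
    (5,3)@(11, 7): e=[-7,42,25] → ·
    (6,3)@(13, 7): e=[13,42,5] → █
  covered (6 px):
    · · · █ █ · · · ·
    · · · · █ █ · · ·
    · · · · · █ · · ·
    · · · · · · █ · ·
    · · · · · · · · ·
    · · · · · · · · ·
    · · · · · · · · ·
    · · · · · · · · ·
    · · · · · · · · ·

Z-buffer (winner per pixel, '.' = empty):
  . . . 3 3 . . . .
  . . . . 3 3 . . .
  . . . 2 2 3 . . .
  . 0 2 2 2 2 3 1 .
  . 0 0 0 2 2 2 . .
  0 0 0 0 0 0 1 . .
  . . . . . . . . .
  . . . . . . . . .
  . . . . . . . . .

Final: 3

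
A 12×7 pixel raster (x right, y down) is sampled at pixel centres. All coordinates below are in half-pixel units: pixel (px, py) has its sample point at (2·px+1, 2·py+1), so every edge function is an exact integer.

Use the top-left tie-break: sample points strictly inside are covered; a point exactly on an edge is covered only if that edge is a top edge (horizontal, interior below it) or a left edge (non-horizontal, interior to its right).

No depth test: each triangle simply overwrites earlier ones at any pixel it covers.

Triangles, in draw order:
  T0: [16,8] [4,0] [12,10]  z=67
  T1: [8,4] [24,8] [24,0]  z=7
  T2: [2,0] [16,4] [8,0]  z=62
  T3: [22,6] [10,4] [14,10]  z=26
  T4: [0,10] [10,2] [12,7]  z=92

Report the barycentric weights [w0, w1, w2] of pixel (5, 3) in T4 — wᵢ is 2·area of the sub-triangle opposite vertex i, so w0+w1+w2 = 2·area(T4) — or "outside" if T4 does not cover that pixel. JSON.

T0:
  2·area = 56  (B↔C swapped to make it positive)
  edge (16, 8)→(12, 10): d=(-4,2) right/bottom  bias=-1
  edge (12, 10)→(4, 0): d=(-8,-10) top-left  bias=+0
  edge (4, 0)→(16, 8): d=(12,8) right/bottom  bias=-1
    (2,0)@(5, 1): e=[50,2,4] → █
    (3,0)@(7, 1): e=[46,22,-12] → ·
    (2,1)@(5, 3): e=[42,-14,28] → ·
    (3,1)@(7, 3): e=[38,6,12] → █
    (4,1)@(9, 3): e=[34,26,-4] → ·
    (3,2)@(7, 5): e=[30,-10,36] → ·
    (4,2)@(9, 5): e=[26,10,20] → █
    (5,2)@(11, 5): e=[22,30,4] → █
    (6,2)@(13, 5): e=[18,50,-12] → ·
    (4,3)@(9, 7): e=[18,-6,44] → ·
    (5,3)@(11, 7): e=[14,14,28] → █
    (6,3)@(13, 7): e=[10,34,12] → █
  covered (7 px):
    · · █ · · · · · · · · ·
    · · · █ · · · · · · · ·
    · · · · █ █ · · · · · ·
    · · · · · █ █ · · · · ·
    · · · · · · █ · · · · ·
    · · · · · · · · · · · ·
    · · · · · · · · · · · ·
T1:
  2·area = 128  (B↔C swapped to make it positive)
  edge (8, 4)→(24, 0): d=(16,-4) top-left  bias=+0
  edge (24, 0)→(24, 8): d=(0,8) right/bottom  bias=-1
  edge (24, 8)→(8, 4): d=(-16,-4) top-left  bias=+0
    (10,0)@(21, 1): e=[4,24,100] → █
    (11,0)@(23, 1): e=[12,8,108] → █
    (6,1)@(13, 3): e=[4,88,36] → █
    (7,1)@(15, 3): e=[12,72,44] → █
    (8,1)@(17, 3): e=[20,56,52] → █
    (9,1)@(19, 3): e=[28,40,60] → █
    (6,2)@(13, 5): e=[36,88,4] → █
    (6,3)@(13, 7): e=[68,88,-28] → ·
    (7,3)@(15, 7): e=[76,72,-20] → ·
    (8,3)@(17, 7): e=[84,56,-12] → ·
    (9,3)@(19, 7): e=[92,40,-4] → ·
    (10,3)@(21, 7): e=[100,24,4] → █
  covered (16 px):
    · · · · · · · · · · █ █
    · · · · · · █ █ █ █ █ █
    · · · · · · █ █ █ █ █ █
    · · · · · · · · · · █ █
    · · · · · · · · · · · ·
    · · · · · · · · · · · ·
    · · · · · · · · · · · ·
T2:
  2·area = 24  (B↔C swapped to make it positive)
  edge (2, 0)→(8, 0): d=(6,0) top-left  bias=+0
  edge (8, 0)→(16, 4): d=(8,4) right/bottom  bias=-1
  edge (16, 4)→(2, 0): d=(-14,-4) top-left  bias=+0
    (3,0)@(7, 1): e=[6,12,6] → █
    (4,0)@(9, 1): e=[6,4,14] → █
    (5,0)@(11, 1): e=[6,-4,22] → ·
    (3,1)@(7, 3): e=[18,28,-22] → ·
    (4,1)@(9, 3): e=[18,20,-14] → ·
    (6,1)@(13, 3): e=[18,4,2] → █
    (7,1)@(15, 3): e=[18,-4,10] → ·
    (6,2)@(13, 5): e=[30,20,-26] → ·
  covered (3 px):
    · · · █ █ · · · · · · ·
    · · · · · · █ · · · · ·
    · · · · · · · · · · · ·
    · · · · · · · · · · · ·
    · · · · · · · · · · · ·
    · · · · · · · · · · · ·
    · · · · · · · · · · · ·
T3:
  2·area = 64  (B↔C swapped to make it positive)
  edge (22, 6)→(14, 10): d=(-8,4) right/bottom  bias=-1
  edge (14, 10)→(10, 4): d=(-4,-6) top-left  bias=+0
  edge (10, 4)→(22, 6): d=(12,2) right/bottom  bias=-1
    (5,2)@(11, 5): e=[52,2,10] → █
    (6,2)@(13, 5): e=[44,14,6] → █
    (7,2)@(15, 5): e=[36,26,2] → █
    (8,2)@(17, 5): e=[28,38,-2] → ·
    (5,3)@(11, 7): e=[36,-6,34] → ·
    (6,3)@(13, 7): e=[28,6,30] → █
    (8,3)@(17, 7): e=[12,30,22] → █
    (9,3)@(19, 7): e=[4,42,18] → █
    (10,3)@(21, 7): e=[-4,54,14] → ·
    (6,4)@(13, 9): e=[12,-2,54] → ·
    (7,4)@(15, 9): e=[4,10,50] → █
    (8,4)@(17, 9): e=[-4,22,46] → ·
  covered (8 px):
    · · · · · · · · · · · ·
    · · · · · · · · · · · ·
    · · · · · █ █ █ · · · ·
    · · · · · · █ █ █ █ · ·
    · · · · · · · █ · · · ·
    · · · · · · · · · · · ·
    · · · · · · · · · · · ·
T4:
  2·area = 66
  edge (0, 10)→(10, 2): d=(10,-8) top-left  bias=+0
  edge (10, 2)→(12, 7): d=(2,5) right/bottom  bias=-1
  edge (12, 7)→(0, 10): d=(-12,3) right/bottom  bias=-1
    (4,1)@(9, 3): e=[2,7,57] → █
    (5,1)@(11, 3): e=[18,-3,51] → ·
    (3,2)@(7, 5): e=[6,21,39] → █
    (5,2)@(11, 5): e=[38,1,27] → █
    (6,2)@(13, 5): e=[54,-9,21] → ·
    (2,3)@(5, 7): e=[10,35,21] → █
    (6,3)@(13, 7): e=[74,-5,-3] → ·
    (1,4)@(3, 9): e=[14,49,3] → █
    (2,4)@(5, 9): e=[30,39,-3] → ·
    (3,4)@(7, 9): e=[46,29,-9] → ·
    (4,4)@(9, 9): e=[62,19,-15] → ·
    (5,4)@(11, 9): e=[78,9,-21] → ·
  covered (9 px):
    · · · · · · · · · · · ·
    · · · · █ · · · · · · ·
    · · · █ █ █ · · · · · ·
    · · █ █ █ █ · · · · · ·
    · █ · · · · · · · · · ·
    · · · · · · · · · · · ·
    · · · · · · · · · · · ·

Result: [5,3,58]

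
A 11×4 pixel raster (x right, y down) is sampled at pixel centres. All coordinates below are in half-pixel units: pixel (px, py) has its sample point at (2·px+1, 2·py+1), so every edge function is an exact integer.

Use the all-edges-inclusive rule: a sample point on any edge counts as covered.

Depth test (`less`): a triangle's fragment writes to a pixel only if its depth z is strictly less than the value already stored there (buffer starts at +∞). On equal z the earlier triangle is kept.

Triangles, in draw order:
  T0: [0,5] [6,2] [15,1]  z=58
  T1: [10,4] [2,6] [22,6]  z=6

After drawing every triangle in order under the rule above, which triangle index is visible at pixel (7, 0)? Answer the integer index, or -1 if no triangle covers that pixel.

T0:
  2·area = 21
  edge (0, 5)→(6, 2): d=(6,-3) inclusive
  edge (6, 2)→(15, 1): d=(9,-1) inclusive
  edge (15, 1)→(0, 5): d=(-15,4) inclusive
    (7,0)@(15, 1): e=[21,0,0] → █  [on edge]
    (8,0)@(17, 1): e=[27,2,-8] → ·
    (2,1)@(5, 3): e=[3,8,10] → █
    (3,1)@(7, 3): e=[9,10,2] → █
    (4,1)@(9, 3): e=[15,12,-6] → ·
    (7,1)@(15, 3): e=[33,18,-30] → ·
    (2,2)@(5, 5): e=[15,26,-20] → ·
    (3,2)@(7, 5): e=[21,28,-28] → ·
  covered (3 px):
    · · · · · · · █ · · ·
    · · █ █ · · · · · · ·
    · · · · · · · · · · ·
    · · · · · · · · · · ·
T1:
  2·area = 40  (B↔C swapped to make it positive)
  edge (10, 4)→(22, 6): d=(12,2) inclusive
  edge (22, 6)→(2, 6): d=(-20,0) inclusive
  edge (2, 6)→(10, 4): d=(8,-2) inclusive
    (3,2)@(7, 5): e=[18,20,2] → █
    (4,2)@(9, 5): e=[14,20,6] → █
    (5,2)@(11, 5): e=[10,20,10] → █
    (6,2)@(13, 5): e=[6,20,14] → █
    (7,2)@(15, 5): e=[2,20,18] → █
    (8,2)@(17, 5): e=[-2,20,22] → ·
    (3,3)@(7, 7): e=[42,-20,18] → ·
    (4,3)@(9, 7): e=[38,-20,22] → ·
    (5,3)@(11, 7): e=[34,-20,26] → ·
    (6,3)@(13, 7): e=[30,-20,30] → ·
    (7,3)@(15, 7): e=[26,-20,34] → ·
  covered (5 px):
    · · · · · · · · · · ·
    · · · · · · · · · · ·
    · · · █ █ █ █ █ · · ·
    · · · · · · · · · · ·

Z-buffer (winner per pixel, '.' = empty):
  . . . . . . . 0 . . .
  . . 0 0 . . . . . . .
  . . . 1 1 1 1 1 . . .
  . . . . . . . . . . .

Final: 0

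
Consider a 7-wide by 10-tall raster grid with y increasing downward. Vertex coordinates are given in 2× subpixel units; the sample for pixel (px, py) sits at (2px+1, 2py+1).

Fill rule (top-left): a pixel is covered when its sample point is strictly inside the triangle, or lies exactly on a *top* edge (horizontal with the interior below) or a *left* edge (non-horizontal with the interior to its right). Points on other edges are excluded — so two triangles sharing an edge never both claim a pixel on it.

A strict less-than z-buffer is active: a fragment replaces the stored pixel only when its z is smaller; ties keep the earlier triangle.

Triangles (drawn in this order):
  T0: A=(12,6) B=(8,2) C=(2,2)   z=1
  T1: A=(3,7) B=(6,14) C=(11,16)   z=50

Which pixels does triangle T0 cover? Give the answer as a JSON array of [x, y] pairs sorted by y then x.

T0:
  2·area = 24  (B↔C swapped to make it positive)
  edge (12, 6)→(2, 2): d=(-10,-4) top-left  bias=+0
  edge (2, 2)→(8, 2): d=(6,0) top-left  bias=+0
  edge (8, 2)→(12, 6): d=(4,4) right/bottom  bias=-1
    (3,0)@(7, 1): e=[30,-6,0] → ·  [on edge]
    (2,1)@(5, 3): e=[2,6,16] → █
    (3,1)@(7, 3): e=[10,6,8] → █
    (4,1)@(9, 3): e=[18,6,0] → ·  [on edge]
    (2,2)@(5, 5): e=[-18,18,24] → ·
    (3,2)@(7, 5): e=[-10,18,16] → ·
    (5,2)@(11, 5): e=[6,18,0] → ·  [on edge]
    (6,3)@(13, 7): e=[-6,30,0] → ·  [on edge]
  covered (2 px):
    · · · · · · ·
    · · █ █ · · ·
    · · · · · · ·
    · · · · · · ·
    · · · · · · ·
    · · · · · · ·
    · · · · · · ·
    · · · · · · ·
    · · · · · · ·
    · · · · · · ·
T1:
  2·area = 29  (B↔C swapped to make it positive)
  edge (3, 7)→(11, 16): d=(8,9) right/bottom  bias=-1
  edge (11, 16)→(6, 14): d=(-5,-2) top-left  bias=+0
  edge (6, 14)→(3, 7): d=(-3,-7) top-left  bias=+0
    (1,3)@(3, 7): e=[0,29,0] → ·  [on edge]
    (2,5)@(5, 11): e=[14,13,2] → █
    (3,5)@(7, 11): e=[-4,17,16] → ·
    (2,6)@(5, 13): e=[30,3,-4] → ·
    (3,6)@(7, 13): e=[12,7,10] → █
    (4,6)@(9, 13): e=[-6,11,24] → ·
    (3,7)@(7, 15): e=[28,-3,4] → ·
    (4,7)@(9, 15): e=[10,1,18] → █
    (5,7)@(11, 15): e=[-8,5,32] → ·
    (4,8)@(9, 17): e=[26,-9,12] → ·
  covered (3 px):
    · · · · · · ·
    · · · · · · ·
    · · · · · · ·
    · · · · · · ·
    · · · · · · ·
    · · █ · · · ·
    · · · █ · · ·
    · · · · █ · ·
    · · · · · · ·
    · · · · · · ·

Final: [[2,1],[3,1]]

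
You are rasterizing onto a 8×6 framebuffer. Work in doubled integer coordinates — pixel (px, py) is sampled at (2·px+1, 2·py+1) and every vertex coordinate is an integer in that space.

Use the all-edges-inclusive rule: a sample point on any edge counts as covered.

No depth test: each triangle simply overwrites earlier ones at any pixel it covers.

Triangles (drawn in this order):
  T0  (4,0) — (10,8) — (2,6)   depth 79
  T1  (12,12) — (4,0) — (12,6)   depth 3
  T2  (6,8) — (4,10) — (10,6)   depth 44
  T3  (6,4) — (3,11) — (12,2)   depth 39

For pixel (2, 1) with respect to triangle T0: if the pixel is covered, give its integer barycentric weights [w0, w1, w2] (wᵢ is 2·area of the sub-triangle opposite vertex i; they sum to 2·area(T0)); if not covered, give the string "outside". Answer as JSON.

T0:
  2·area = 52
  edge (4, 0)→(10, 8): d=(6,8) inclusive
  edge (10, 8)→(2, 6): d=(-8,-2) inclusive
  edge (2, 6)→(4, 0): d=(2,-6) inclusive
    (1,1)@(3, 3): e=[26,26,0] → #  [on edge]
    (2,1)@(5, 3): e=[10,30,12] → #
    (3,1)@(7, 3): e=[-6,34,24] → ·
    (1,2)@(3, 5): e=[38,10,4] → #
    (3,2)@(7, 5): e=[6,18,28] → #
    (4,2)@(9, 5): e=[-10,22,40] → ·
    (1,3)@(3, 7): e=[50,-6,8] → ·
    (2,3)@(5, 7): e=[34,-2,20] → ·
    (3,3)@(7, 7): e=[18,2,32] → #
    (4,3)@(9, 7): e=[2,6,44] → #
    (5,3)@(11, 7): e=[-14,10,56] → ·
    (0,4)@(1, 9): e=[78,-26,0] → ·  [on edge]
  covered (7 px):
    · · · · · · · ·
    · # # · · · · ·
    · # # # · · · ·
    · · · # # · · ·
    · · · · · · · ·
    · · · · · · · ·
T1:
  2·area = 48
  edge (12, 12)→(4, 0): d=(-8,-12) inclusive
  edge (4, 0)→(12, 6): d=(8,6) inclusive
  edge (12, 6)→(12, 12): d=(0,6) inclusive
    (2,0)@(5, 1): e=[4,2,42] → #
    (3,0)@(7, 1): e=[28,-10,30] → ·
    (2,1)@(5, 3): e=[-12,18,42] → ·
    (3,1)@(7, 3): e=[12,6,30] → #
    (4,1)@(9, 3): e=[36,-6,18] → ·
    (3,2)@(7, 5): e=[-4,22,30] → ·
    (4,2)@(9, 5): e=[20,10,18] → #
    (5,2)@(11, 5): e=[44,-2,6] → ·
    (4,3)@(9, 7): e=[4,26,18] → #
    (5,3)@(11, 7): e=[28,14,6] → #
    (6,3)@(13, 7): e=[52,2,-6] → ·
    (4,4)@(9, 9): e=[-12,42,18] → ·
  covered (6 px):
    · · # · · · · ·
    · · · # · · · ·
    · · · · # · · ·
    · · · · # # · ·
    · · · · · # · ·
    · · · · · · · ·
T2:
  2·area = 4  (B↔C swapped to make it positive)
  edge (6, 8)→(10, 6): d=(4,-2) inclusive
  edge (10, 6)→(4, 10): d=(-6,4) inclusive
  edge (4, 10)→(6, 8): d=(2,-2) inclusive
    (6,0)@(13, 1): e=[-14,18,0] → ·  [on edge]
    (5,1)@(11, 3): e=[-10,14,0] → ·  [on edge]
    (4,2)@(9, 5): e=[-6,10,0] → ·  [on edge]
    (3,3)@(7, 7): e=[-2,6,0] → ·  [on edge]
    (2,4)@(5, 9): e=[2,2,0] → #  [on edge]
    (3,4)@(7, 9): e=[6,-6,4] → ·
    (1,5)@(3, 11): e=[6,-2,0] → ·  [on edge]
    (2,5)@(5, 11): e=[10,-10,4] → ·
  covered (1 px):
    · · · · · · · ·
    · · · · · · · ·
    · · · · · · · ·
    · · · · · · · ·
    · · # · · · · ·
    · · · · · · · ·
T3:
  2·area = 36  (B↔C swapped to make it positive)
  edge (6, 4)→(12, 2): d=(6,-2) inclusive
  edge (12, 2)→(3, 11): d=(-9,9) inclusive
  edge (3, 11)→(6, 4): d=(3,-7) inclusive
    (6,0)@(13, 1): e=[-4,0,40] → ·  [on edge]
    (7,0)@(15, 1): e=[0,-18,54] → ·  [on edge]
    (4,1)@(9, 3): e=[0,18,18] → #  [on edge]
    (5,1)@(11, 3): e=[4,0,32] → #  [on edge]
    (6,1)@(13, 3): e=[8,-18,46] → ·
    (1,2)@(3, 5): e=[0,54,-18] → ·  [on edge]
    (3,2)@(7, 5): e=[8,18,10] → #
    (4,2)@(9, 5): e=[12,0,24] → #  [on edge]
    (5,2)@(11, 5): e=[16,-18,38] → ·
    (2,3)@(5, 7): e=[16,18,2] → #
    (3,3)@(7, 7): e=[20,0,16] → #  [on edge]
    (4,3)@(9, 7): e=[24,-18,30] → ·
    (2,4)@(5, 9): e=[28,0,8] → #  [on edge]
    (1,5)@(3, 11): e=[36,0,0] → #  [on edge]
  covered (8 px):
    · · · · · · · ·
    · · · · # # · ·
    · · · # # · · ·
    · · # # · · · ·
    · · # · · · · ·
    · # · · · · · ·

Result: [30,12,10]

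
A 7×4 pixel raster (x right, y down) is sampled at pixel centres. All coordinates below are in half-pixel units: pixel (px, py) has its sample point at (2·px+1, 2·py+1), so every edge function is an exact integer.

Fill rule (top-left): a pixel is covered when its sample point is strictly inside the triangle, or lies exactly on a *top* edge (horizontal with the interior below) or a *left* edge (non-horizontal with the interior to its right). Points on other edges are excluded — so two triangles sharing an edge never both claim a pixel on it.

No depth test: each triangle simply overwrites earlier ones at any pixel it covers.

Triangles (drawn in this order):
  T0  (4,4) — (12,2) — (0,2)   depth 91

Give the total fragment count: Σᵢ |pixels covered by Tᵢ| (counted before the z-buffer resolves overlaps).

T0:
  2·area = 24  (B↔C swapped to make it positive)
  edge (4, 4)→(0, 2): d=(-4,-2) top-left  bias=+0
  edge (0, 2)→(12, 2): d=(12,0) top-left  bias=+0
  edge (12, 2)→(4, 4): d=(-8,2) right/bottom  bias=-1
    (1,1)@(3, 3): e=[2,12,10] → X
    (2,1)@(5, 3): e=[6,12,6] → X
    (3,1)@(7, 3): e=[10,12,2] → X
    (4,1)@(9, 3): e=[14,12,-2] → .
    (1,2)@(3, 5): e=[-6,36,-6] → .
    (2,2)@(5, 5): e=[-2,36,-10] → .
    (3,2)@(7, 5): e=[2,36,-14] → .
  covered (3 px):
    . . . . . . .
    . X X X . . .
    . . . . . . .
    . . . . . . .

Result: 3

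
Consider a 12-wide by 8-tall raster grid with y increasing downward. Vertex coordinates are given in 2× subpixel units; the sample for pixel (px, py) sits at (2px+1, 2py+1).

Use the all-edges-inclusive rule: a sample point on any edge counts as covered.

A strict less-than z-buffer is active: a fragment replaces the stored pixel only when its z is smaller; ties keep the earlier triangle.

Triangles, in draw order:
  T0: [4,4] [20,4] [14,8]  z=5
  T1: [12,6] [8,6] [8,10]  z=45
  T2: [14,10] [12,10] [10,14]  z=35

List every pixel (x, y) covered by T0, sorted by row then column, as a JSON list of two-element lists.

T0:
  2·area = 64
  edge (4, 4)→(20, 4): d=(16,0) inclusive
  edge (20, 4)→(14, 8): d=(-6,4) inclusive
  edge (14, 8)→(4, 4): d=(-10,-4) inclusive
    (3,2)@(7, 5): e=[16,46,2] → #
    (4,2)@(9, 5): e=[16,38,10] → #
    (5,2)@(11, 5): e=[16,30,18] → #
    (6,2)@(13, 5): e=[16,22,26] → #
    (7,2)@(15, 5): e=[16,14,34] → #
    (8,2)@(17, 5): e=[16,6,42] → #
    (9,2)@(19, 5): e=[16,-2,50] → ·
    (3,3)@(7, 7): e=[48,34,-18] → ·
    (4,3)@(9, 7): e=[48,26,-10] → ·
    (5,3)@(11, 7): e=[48,18,-2] → ·
    (6,3)@(13, 7): e=[48,10,6] → #
    (8,3)@(17, 7): e=[48,-6,22] → ·
  covered (8 px):
    · · · · · · · · · · · ·
    · · · · · · · · · · · ·
    · · · # # # # # # · · ·
    · · · · · · # # · · · ·
    · · · · · · · · · · · ·
    · · · · · · · · · · · ·
    · · · · · · · · · · · ·
    · · · · · · · · · · · ·
T1:
  2·area = 16  (B↔C swapped to make it positive)
  edge (12, 6)→(8, 10): d=(-4,4) inclusive
  edge (8, 10)→(8, 6): d=(0,-4) inclusive
  edge (8, 6)→(12, 6): d=(4,0) inclusive
    (8,0)@(17, 1): e=[0,36,-20] → ·  [on edge]
    (7,1)@(15, 3): e=[0,28,-12] → ·  [on edge]
    (6,2)@(13, 5): e=[0,20,-4] → ·  [on edge]
    (4,3)@(9, 7): e=[8,4,4] → #
    (5,3)@(11, 7): e=[0,12,4] → #  [on edge]
    (6,3)@(13, 7): e=[-8,20,4] → ·
    (4,4)@(9, 9): e=[0,4,12] → #  [on edge]
    (5,4)@(11, 9): e=[-8,12,12] → ·
    (3,5)@(7, 11): e=[0,-4,20] → ·  [on edge]
    (4,5)@(9, 11): e=[-8,4,20] → ·
    (2,6)@(5, 13): e=[0,-12,28] → ·  [on edge]
    (1,7)@(3, 15): e=[0,-20,36] → ·  [on edge]
  covered (3 px):
    · · · · · · · · · · · ·
    · · · · · · · · · · · ·
    · · · · · · · · · · · ·
    · · · · # # · · · · · ·
    · · · · # · · · · · · ·
    · · · · · · · · · · · ·
    · · · · · · · · · · · ·
    · · · · · · · · · · · ·
T2:
  2·area = 8  (B↔C swapped to make it positive)
  edge (14, 10)→(10, 14): d=(-4,4) inclusive
  edge (10, 14)→(12, 10): d=(2,-4) inclusive
  edge (12, 10)→(14, 10): d=(2,0) inclusive
    (11,0)@(23, 1): e=[0,26,-18] → ·  [on edge]
    (10,1)@(21, 3): e=[0,22,-14] → ·  [on edge]
    (9,2)@(19, 5): e=[0,18,-10] → ·  [on edge]
    (8,3)@(17, 7): e=[0,14,-6] → ·  [on edge]
    (7,4)@(15, 9): e=[0,10,-2] → ·  [on edge]
    (6,5)@(13, 11): e=[0,6,2] → #  [on edge]
    (7,5)@(15, 11): e=[-8,14,2] → ·
    (5,6)@(11, 13): e=[0,2,6] → #  [on edge]
    (6,6)@(13, 13): e=[-8,10,6] → ·
    (4,7)@(9, 15): e=[0,-2,10] → ·  [on edge]
    (5,7)@(11, 15): e=[-8,6,10] → ·
  covered (2 px):
    · · · · · · · · · · · ·
    · · · · · · · · · · · ·
    · · · · · · · · · · · ·
    · · · · · · · · · · · ·
    · · · · · · · · · · · ·
    · · · · · · # · · · · ·
    · · · · · # · · · · · ·
    · · · · · · · · · · · ·

Result: [[3,2],[4,2],[5,2],[6,2],[7,2],[8,2],[6,3],[7,3]]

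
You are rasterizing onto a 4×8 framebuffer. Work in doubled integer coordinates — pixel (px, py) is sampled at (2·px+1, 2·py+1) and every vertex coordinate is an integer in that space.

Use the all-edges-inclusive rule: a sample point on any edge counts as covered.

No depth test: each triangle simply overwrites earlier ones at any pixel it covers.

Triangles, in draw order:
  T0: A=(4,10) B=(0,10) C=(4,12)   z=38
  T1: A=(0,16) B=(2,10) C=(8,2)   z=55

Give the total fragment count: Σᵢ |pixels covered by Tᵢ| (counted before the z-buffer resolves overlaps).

T0:
  2·area = 8  (B↔C swapped to make it positive)
  edge (4, 10)→(4, 12): d=(0,2) inclusive
  edge (4, 12)→(0, 10): d=(-4,-2) inclusive
  edge (0, 10)→(4, 10): d=(4,0) inclusive
    (1,5)@(3, 11): e=[2,2,4] → #
    (2,5)@(5, 11): e=[-2,6,4] → ·
    (1,6)@(3, 13): e=[2,-6,12] → ·
  covered (1 px):
    · · · ·
    · · · ·
    · · · ·
    · · · ·
    · · · ·
    · # · ·
    · · · ·
    · · · ·
T1:
  2·area = 20
  edge (0, 16)→(2, 10): d=(2,-6) inclusive
  edge (2, 10)→(8, 2): d=(6,-8) inclusive
  edge (8, 2)→(0, 16): d=(-8,14) inclusive
    (2,0)@(5, 1): e=[0,-30,50] → ·  [on edge]
    (1,3)@(3, 7): e=[0,-10,30] → ·  [on edge]
    (2,3)@(5, 7): e=[12,6,2] → #
    (3,3)@(7, 7): e=[24,22,-26] → ·
    (1,4)@(3, 9): e=[4,2,14] → #
    (2,4)@(5, 9): e=[16,18,-14] → ·
    (1,5)@(3, 11): e=[8,14,-2] → ·
    (0,6)@(1, 13): e=[0,10,10] → #  [on edge]
    (1,6)@(3, 13): e=[12,26,-18] → ·
    (0,7)@(1, 15): e=[4,22,-6] → ·
  covered (3 px):
    · · · ·
    · · · ·
    · · · ·
    · · # ·
    · # · ·
    · · · ·
    # · · ·
    · · · ·

Final: 4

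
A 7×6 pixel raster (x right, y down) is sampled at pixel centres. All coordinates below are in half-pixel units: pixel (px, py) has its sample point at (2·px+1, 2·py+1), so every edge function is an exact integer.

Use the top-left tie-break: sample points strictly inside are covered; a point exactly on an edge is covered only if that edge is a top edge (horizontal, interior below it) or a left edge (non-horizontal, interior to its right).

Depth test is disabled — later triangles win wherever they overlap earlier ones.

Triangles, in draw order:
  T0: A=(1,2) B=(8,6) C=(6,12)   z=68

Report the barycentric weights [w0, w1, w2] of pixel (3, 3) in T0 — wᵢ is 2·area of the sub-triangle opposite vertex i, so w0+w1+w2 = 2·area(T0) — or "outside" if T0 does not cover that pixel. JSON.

T0:
  2·area = 50
  edge (1, 2)→(8, 6): d=(7,4) right/bottom  bias=-1
  edge (8, 6)→(6, 12): d=(-2,6) right/bottom  bias=-1
  edge (6, 12)→(1, 2): d=(-5,-10) top-left  bias=+0
    (4,1)@(9, 3): e=[-25,0,75] → ·  [on edge]
    (1,2)@(3, 5): e=[13,32,5] → #
    (2,2)@(5, 5): e=[5,20,25] → #
    (3,2)@(7, 5): e=[-3,8,45] → ·
    (1,3)@(3, 7): e=[27,28,-5] → ·
    (2,3)@(5, 7): e=[19,16,15] → #
    (3,3)@(7, 7): e=[11,4,35] → #
    (4,3)@(9, 7): e=[3,-8,55] → ·
    (2,4)@(5, 9): e=[33,12,5] → #
    (3,4)@(7, 9): e=[25,0,25] → ·  [on edge]
    (2,5)@(5, 11): e=[47,8,-5] → ·
  covered (5 px):
    · · · · · · ·
    · · · · · · ·
    · # # · · · ·
    · · # # · · ·
    · · # · · · ·
    · · · · · · ·

Final: [4,35,11]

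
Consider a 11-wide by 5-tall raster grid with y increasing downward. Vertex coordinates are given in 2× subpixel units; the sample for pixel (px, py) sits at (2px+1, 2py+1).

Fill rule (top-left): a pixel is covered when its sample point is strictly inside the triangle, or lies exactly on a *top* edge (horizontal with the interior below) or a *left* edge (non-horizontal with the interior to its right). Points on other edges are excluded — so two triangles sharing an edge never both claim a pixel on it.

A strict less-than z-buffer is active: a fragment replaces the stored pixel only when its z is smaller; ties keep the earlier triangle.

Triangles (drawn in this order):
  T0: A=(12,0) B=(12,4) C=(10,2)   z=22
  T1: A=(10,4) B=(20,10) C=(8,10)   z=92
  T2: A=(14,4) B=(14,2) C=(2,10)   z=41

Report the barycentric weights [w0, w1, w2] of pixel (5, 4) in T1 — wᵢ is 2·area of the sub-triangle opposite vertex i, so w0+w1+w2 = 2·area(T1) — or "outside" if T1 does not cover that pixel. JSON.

T0:
  2·area = 8
  edge (12, 0)→(12, 4): d=(0,4) right/bottom  bias=-1
  edge (12, 4)→(10, 2): d=(-2,-2) top-left  bias=+0
  edge (10, 2)→(12, 0): d=(2,-2) top-left  bias=+0
    (4,0)@(9, 1): e=[12,0,-4] → ·  [on edge]
    (5,0)@(11, 1): e=[4,4,0] → █  [on edge]
    (6,0)@(13, 1): e=[-4,8,4] → ·
    (4,1)@(9, 3): e=[12,-4,0] → ·  [on edge]
    (5,1)@(11, 3): e=[4,0,4] → █  [on edge]
    (6,1)@(13, 3): e=[-4,4,8] → ·
    (3,2)@(7, 5): e=[20,-12,0] → ·  [on edge]
    (5,2)@(11, 5): e=[4,-4,8] → ·
    (6,2)@(13, 5): e=[-4,0,12] → ·  [on edge]
    (2,3)@(5, 7): e=[28,-20,0] → ·  [on edge]
    (7,3)@(15, 7): e=[-12,0,20] → ·  [on edge]
    (1,4)@(3, 9): e=[36,-28,0] → ·  [on edge]
    (8,4)@(17, 9): e=[-20,0,28] → ·  [on edge]
  covered (2 px):
    · · · · · █ · · · · ·
    · · · · · █ · · · · ·
    · · · · · · · · · · ·
    · · · · · · · · · · ·
    · · · · · · · · · · ·
T1:
  2·area = 72
  edge (10, 4)→(20, 10): d=(10,6) right/bottom  bias=-1
  edge (20, 10)→(8, 10): d=(-12,0) right/bottom  bias=-1
  edge (8, 10)→(10, 4): d=(2,-6) top-left  bias=+0
    (2,0)@(5, 1): e=[0,108,-36] → ·  [on edge]
    (5,0)@(11, 1): e=[-36,108,0] → ·  [on edge]
    (5,2)@(11, 5): e=[4,60,8] → █
    (6,2)@(13, 5): e=[-8,60,20] → ·
    (4,3)@(9, 7): e=[36,36,0] → █  [on edge]
    (6,3)@(13, 7): e=[12,36,24] → █
    (7,3)@(15, 7): e=[0,36,36] → ·  [on edge]
    (4,4)@(9, 9): e=[56,12,4] → █
    (7,4)@(15, 9): e=[20,12,40] → █
    (8,4)@(17, 9): e=[8,12,52] → █
    (9,4)@(19, 9): e=[-4,12,64] → ·
  covered (9 px):
    · · · · · · · · · · ·
    · · · · · · · · · · ·
    · · · · · █ · · · · ·
    · · · · █ █ █ · · · ·
    · · · · █ █ █ █ █ · ·
T2:
  2·area = 24  (B↔C swapped to make it positive)
  edge (14, 4)→(2, 10): d=(-12,6) right/bottom  bias=-1
  edge (2, 10)→(14, 2): d=(12,-8) top-left  bias=+0
  edge (14, 2)→(14, 4): d=(0,2) right/bottom  bias=-1
    (6,1)@(13, 3): e=[18,4,2] → █
    (7,1)@(15, 3): e=[6,20,-2] → ·
    (5,2)@(11, 5): e=[6,12,6] → █
    (6,2)@(13, 5): e=[-6,28,2] → ·
    (3,3)@(7, 7): e=[6,4,14] → █
    (4,3)@(9, 7): e=[-6,20,10] → ·
    (5,3)@(11, 7): e=[-18,36,6] → ·
    (3,4)@(7, 9): e=[-18,28,14] → ·
  covered (3 px):
    · · · · · · · · · · ·
    · · · · · · █ · · · ·
    · · · · · █ · · · · ·
    · · · █ · · · · · · ·
    · · · · · · · · · · ·

Final: [12,16,44]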